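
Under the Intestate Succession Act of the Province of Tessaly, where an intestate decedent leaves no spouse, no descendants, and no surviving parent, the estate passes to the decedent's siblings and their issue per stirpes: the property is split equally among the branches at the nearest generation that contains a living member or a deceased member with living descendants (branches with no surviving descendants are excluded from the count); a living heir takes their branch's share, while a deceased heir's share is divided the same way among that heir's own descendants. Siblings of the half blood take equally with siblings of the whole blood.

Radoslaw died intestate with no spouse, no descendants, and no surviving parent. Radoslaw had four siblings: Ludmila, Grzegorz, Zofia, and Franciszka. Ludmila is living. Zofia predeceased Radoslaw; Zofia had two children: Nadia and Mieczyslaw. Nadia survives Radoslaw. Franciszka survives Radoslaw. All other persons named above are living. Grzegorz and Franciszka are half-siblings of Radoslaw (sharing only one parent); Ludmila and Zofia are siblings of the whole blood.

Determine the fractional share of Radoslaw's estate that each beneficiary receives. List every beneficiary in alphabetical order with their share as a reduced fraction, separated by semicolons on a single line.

No spouse, descendants, or parent survives, so the estate passes to Radoslaw's siblings per stirpes.
Half-blood and whole-blood siblings take equally under the stated rule.
The estate is divided into 4 equal shares of 1/4 among Ludmila, Grzegorz, Zofia, Franciszka.
Ludmila is living and takes 1/4.
Grzegorz is living and takes 1/4.
Zofia predeceased; the 1/4 allotted to Zofia's branch passes to Zofia's issue by representation.
The 1/4 is divided into 2 equal shares of 1/8 among Nadia, Mieczyslaw.
Nadia is living and takes 1/8.
Mieczyslaw is living and takes 1/8.
Franciszka is living and takes 1/4.

Franciszka 1/4; Grzegorz 1/4; Ludmila 1/4; Mieczyslaw 1/8; Nadia 1/8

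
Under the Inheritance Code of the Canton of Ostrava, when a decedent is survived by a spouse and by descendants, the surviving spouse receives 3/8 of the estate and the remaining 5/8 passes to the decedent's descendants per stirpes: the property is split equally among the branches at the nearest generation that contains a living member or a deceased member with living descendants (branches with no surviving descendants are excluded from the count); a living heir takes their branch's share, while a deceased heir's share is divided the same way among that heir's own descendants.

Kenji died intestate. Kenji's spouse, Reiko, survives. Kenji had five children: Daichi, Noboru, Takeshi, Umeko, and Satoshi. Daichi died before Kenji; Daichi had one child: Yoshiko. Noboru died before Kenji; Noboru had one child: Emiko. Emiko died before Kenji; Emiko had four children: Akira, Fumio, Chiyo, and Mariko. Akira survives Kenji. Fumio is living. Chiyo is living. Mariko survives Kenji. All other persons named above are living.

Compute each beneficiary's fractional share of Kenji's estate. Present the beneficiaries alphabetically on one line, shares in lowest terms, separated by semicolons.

Reiko, as surviving spouse, takes 3/8.
The remaining 5/8 passes to Kenji's descendants per stirpes.
The 5/8 is divided into 5 equal shares of 1/8 among Daichi, Noboru, Takeshi, Umeko, Satoshi.
Daichi predeceased; the 1/8 allotted to Daichi's branch passes to Daichi's issue by representation.
Yoshiko is the sole taker at this level and receives the full 1/8.
Noboru predeceased; the 1/8 allotted to Noboru's branch passes to Noboru's issue by representation.
Emiko's line is the sole branch at this level, so the full 1/8 passes to Emiko's issue by representation.
The 1/8 is divided into 4 equal shares of 1/32 among Akira, Fumio, Chiyo, Mariko.
Akira is living and takes 1/32.
Fumio is living and takes 1/32.
Chiyo is living and takes 1/32.
Mariko is living and takes 1/32.
Takeshi is living and takes 1/8.
Umeko is living and takes 1/8.
Satoshi is living and takes 1/8.

Akira 1/32; Chiyo 1/32; Fumio 1/32; Mariko 1/32; Reiko 3/8; Satoshi 1/8; Takeshi 1/8; Umeko 1/8; Yoshiko 1/8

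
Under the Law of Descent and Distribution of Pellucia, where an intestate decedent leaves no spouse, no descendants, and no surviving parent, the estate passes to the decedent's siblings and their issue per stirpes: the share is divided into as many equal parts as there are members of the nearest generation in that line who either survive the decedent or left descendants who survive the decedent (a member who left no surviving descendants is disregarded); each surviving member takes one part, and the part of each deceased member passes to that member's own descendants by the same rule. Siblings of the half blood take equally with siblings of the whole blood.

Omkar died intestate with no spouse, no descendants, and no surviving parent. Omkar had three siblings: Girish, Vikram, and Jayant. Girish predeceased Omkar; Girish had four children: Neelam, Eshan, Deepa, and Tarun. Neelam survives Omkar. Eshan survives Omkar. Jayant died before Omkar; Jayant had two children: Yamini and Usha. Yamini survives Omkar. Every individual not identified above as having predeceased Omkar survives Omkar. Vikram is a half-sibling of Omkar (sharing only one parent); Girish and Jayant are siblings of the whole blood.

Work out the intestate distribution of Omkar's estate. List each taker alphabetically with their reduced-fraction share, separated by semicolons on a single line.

No spouse, descendants, or parent survives, so the estate passes to Omkar's siblings per stirpes.
Half-blood and whole-blood siblings take equally under the stated rule.
The estate is divided into 3 equal shares of 1/3 among Girish, Vikram, Jayant.
Girish predeceased; the 1/3 allotted to Girish's branch passes to Girish's issue by representation.
The 1/3 is divided into 4 equal shares of 1/12 among Neelam, Eshan, Deepa, Tarun.
Neelam is living and takes 1/12.
Eshan is living and takes 1/12.
Deepa is living and takes 1/12.
Tarun is living and takes 1/12.
Vikram is living and takes 1/3.
Jayant predeceased; the 1/3 allotted to Jayant's branch passes to Jayant's issue by representation.
The 1/3 is divided into 2 equal shares of 1/6 among Yamini, Usha.
Yamini is living and takes 1/6.
Usha is living and takes 1/6.

Deepa 1/12; Eshan 1/12; Neelam 1/12; Tarun 1/12; Usha 1/6; Vikram 1/3; Yamini 1/6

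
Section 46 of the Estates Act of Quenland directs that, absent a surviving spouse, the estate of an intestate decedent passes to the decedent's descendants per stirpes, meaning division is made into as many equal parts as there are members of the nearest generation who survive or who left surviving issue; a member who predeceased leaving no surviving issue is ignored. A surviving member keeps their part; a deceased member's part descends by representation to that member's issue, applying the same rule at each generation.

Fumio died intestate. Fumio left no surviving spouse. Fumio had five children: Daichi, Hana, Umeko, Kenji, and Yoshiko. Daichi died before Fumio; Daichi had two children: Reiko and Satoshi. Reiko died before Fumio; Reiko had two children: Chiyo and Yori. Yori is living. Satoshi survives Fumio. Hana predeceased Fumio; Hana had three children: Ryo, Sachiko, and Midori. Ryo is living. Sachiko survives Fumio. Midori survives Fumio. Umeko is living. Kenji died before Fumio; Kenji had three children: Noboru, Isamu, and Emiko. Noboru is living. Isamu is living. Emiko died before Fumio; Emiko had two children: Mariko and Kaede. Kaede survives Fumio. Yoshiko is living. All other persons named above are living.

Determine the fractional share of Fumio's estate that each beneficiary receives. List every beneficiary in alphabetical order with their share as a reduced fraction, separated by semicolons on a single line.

There is no surviving spouse, so the entire estate passes to Fumio's descendants per stirpes.
The estate is divided into 5 equal shares of 1/5 among Daichi, Hana, Umeko, Kenji, Yoshiko.
Daichi predeceased; the 1/5 allotted to Daichi's branch passes to Daichi's issue by representation.
The 1/5 is divided into 2 equal shares of 1/10 among Reiko, Satoshi.
Reiko predeceased; the 1/10 allotted to Reiko's branch passes to Reiko's issue by representation.
The 1/10 is divided into 2 equal shares of 1/20 among Chiyo, Yori.
Chiyo is living and takes 1/20.
Yori is living and takes 1/20.
Satoshi is living and takes 1/10.
Hana predeceased; the 1/5 allotted to Hana's branch passes to Hana's issue by representation.
The 1/5 is divided into 3 equal shares of 1/15 among Ryo, Sachiko, Midori.
Ryo is living and takes 1/15.
Sachiko is living and takes 1/15.
Midori is living and takes 1/15.
Umeko is living and takes 1/5.
Kenji predeceased; the 1/5 allotted to Kenji's branch passes to Kenji's issue by representation.
The 1/5 is divided into 3 equal shares of 1/15 among Noboru, Isamu, Emiko.
Noboru is living and takes 1/15.
Isamu is living and takes 1/15.
Emiko predeceased; the 1/15 allotted to Emiko's branch passes to Emiko's issue by representation.
The 1/15 is divided into 2 equal shares of 1/30 among Mariko, Kaede.
Mariko is living and takes 1/30.
Kaede is living and takes 1/30.
Yoshiko is living and takes 1/5.

Chiyo 1/20; Isamu 1/15; Kaede 1/30; Mariko 1/30; Midori 1/15; Noboru 1/15; Ryo 1/15; Sachiko 1/15; Satoshi 1/10; Umeko 1/5; Yori 1/20; Yoshiko 1/5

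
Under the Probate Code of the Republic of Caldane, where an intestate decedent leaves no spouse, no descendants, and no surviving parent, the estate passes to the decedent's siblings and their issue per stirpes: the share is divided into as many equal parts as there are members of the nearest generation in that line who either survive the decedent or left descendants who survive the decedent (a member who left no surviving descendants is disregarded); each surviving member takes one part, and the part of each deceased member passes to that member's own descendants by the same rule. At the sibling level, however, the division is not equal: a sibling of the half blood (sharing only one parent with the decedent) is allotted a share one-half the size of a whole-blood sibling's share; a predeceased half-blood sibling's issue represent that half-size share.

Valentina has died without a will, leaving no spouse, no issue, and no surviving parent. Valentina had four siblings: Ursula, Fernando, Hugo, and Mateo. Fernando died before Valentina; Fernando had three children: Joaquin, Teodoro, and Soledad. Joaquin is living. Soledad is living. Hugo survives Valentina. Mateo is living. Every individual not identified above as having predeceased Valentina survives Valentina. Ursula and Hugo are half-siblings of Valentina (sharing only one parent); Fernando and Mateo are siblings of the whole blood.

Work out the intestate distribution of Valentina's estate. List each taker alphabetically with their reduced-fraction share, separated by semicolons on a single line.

No spouse, descendants, or parent survives, so the estate passes to Valentina's siblings per stirpes.
Half-blood siblings count for one-half the weight of whole-blood siblings at the initial division.
Dividing 1 in proportion to weights (total weight 3): Ursula (weight 1/2) → 1/6; Fernando (weight 1) → 1/3; Hugo (weight 1/2) → 1/6; Mateo (weight 1) → 1/3.
Ursula is living and takes 1/6.
Fernando predeceased; the 1/3 allotted to Fernando's branch passes to Fernando's issue by representation.
The 1/3 is divided into 3 equal shares of 1/9 among Joaquin, Teodoro, Soledad.
Joaquin is living and takes 1/9.
Teodoro is living and takes 1/9.
Soledad is living and takes 1/9.
Hugo is living and takes 1/6.
Mateo is living and takes 1/3.

Hugo 1/6; Joaquin 1/9; Mateo 1/3; Soledad 1/9; Teodoro 1/9; Ursula 1/6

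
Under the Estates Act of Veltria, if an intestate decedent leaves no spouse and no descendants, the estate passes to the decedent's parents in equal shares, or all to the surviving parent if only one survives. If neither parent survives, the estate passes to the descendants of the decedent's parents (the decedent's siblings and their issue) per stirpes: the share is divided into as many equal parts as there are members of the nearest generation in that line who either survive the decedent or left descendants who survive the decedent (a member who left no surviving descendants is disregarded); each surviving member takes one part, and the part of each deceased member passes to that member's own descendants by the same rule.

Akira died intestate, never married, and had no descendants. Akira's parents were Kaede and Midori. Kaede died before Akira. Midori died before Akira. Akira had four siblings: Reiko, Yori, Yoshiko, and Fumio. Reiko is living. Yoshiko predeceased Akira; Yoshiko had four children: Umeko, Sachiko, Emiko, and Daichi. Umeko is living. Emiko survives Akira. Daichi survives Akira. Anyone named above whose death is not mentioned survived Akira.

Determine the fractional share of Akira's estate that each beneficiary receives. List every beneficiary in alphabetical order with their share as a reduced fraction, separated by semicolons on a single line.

Neither parent survives and there are no descendants, so the estate passes to Akira's siblings and their issue per stirpes.
The estate is divided into 4 equal shares of 1/4 among Reiko, Yori, Yoshiko, Fumio.
Reiko is living and takes 1/4.
Yori is living and takes 1/4.
Yoshiko predeceased; the 1/4 allotted to Yoshiko's branch passes to Yoshiko's issue by representation.
The 1/4 is divided into 4 equal shares of 1/16 among Umeko, Sachiko, Emiko, Daichi.
Umeko is living and takes 1/16.
Sachiko is living and takes 1/16.
Emiko is living and takes 1/16.
Daichi is living and takes 1/16.
Fumio is living and takes 1/4.

Daichi 1/16; Emiko 1/16; Fumio 1/4; Reiko 1/4; Sachiko 1/16; Umeko 1/16; Yori 1/4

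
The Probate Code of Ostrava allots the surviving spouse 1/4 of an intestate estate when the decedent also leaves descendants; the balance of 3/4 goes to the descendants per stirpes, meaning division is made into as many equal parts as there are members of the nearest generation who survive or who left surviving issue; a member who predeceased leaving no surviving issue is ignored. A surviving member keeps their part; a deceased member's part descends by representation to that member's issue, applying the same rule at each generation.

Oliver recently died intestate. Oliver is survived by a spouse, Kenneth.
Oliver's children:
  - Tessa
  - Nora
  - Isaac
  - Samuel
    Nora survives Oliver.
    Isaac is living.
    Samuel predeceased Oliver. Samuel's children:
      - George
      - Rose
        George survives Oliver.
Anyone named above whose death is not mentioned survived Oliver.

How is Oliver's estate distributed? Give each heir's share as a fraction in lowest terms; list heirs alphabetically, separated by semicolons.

George 3/32; Isaac 3/16; Kenneth 1/4; Nora 3/16; Rose 3/32; Tessa 3/16

Kenneth, as surviving spouse, takes 1/4.
The remaining 3/4 passes to Oliver's descendants per stirpes.
The 3/4 is divided into 4 equal shares of 3/16 among Tessa, Nora, Isaac, Samuel.
Tessa is living and takes 3/16.
Nora is living and takes 3/16.
Isaac is living and takes 3/16.
Samuel predeceased; the 3/16 allotted to Samuel's branch passes to Samuel's issue by representation.
The 3/16 is divided into 2 equal shares of 3/32 among George, Rose.
George is living and takes 3/32.
Rose is living and takes 3/32.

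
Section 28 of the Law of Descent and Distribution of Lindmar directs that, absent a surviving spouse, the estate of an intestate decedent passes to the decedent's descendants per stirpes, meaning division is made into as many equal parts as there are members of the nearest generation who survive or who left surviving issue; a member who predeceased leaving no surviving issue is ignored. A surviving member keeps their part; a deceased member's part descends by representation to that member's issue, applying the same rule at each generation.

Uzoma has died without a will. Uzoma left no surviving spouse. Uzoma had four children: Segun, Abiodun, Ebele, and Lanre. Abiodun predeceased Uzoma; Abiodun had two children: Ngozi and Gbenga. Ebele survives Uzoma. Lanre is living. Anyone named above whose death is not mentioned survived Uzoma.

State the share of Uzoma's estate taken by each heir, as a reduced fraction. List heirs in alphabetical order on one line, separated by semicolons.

Ebele 1/4; Gbenga 1/8; Lanre 1/4; Ngozi 1/8; Segun 1/4

There is no surviving spouse, so the entire estate passes to Uzoma's descendants per stirpes.
The estate is divided into 4 equal shares of 1/4 among Segun, Abiodun, Ebele, Lanre.
Segun is living and takes 1/4.
Abiodun predeceased; the 1/4 allotted to Abiodun's branch passes to Abiodun's issue by representation.
The 1/4 is divided into 2 equal shares of 1/8 among Ngozi, Gbenga.
Ngozi is living and takes 1/8.
Gbenga is living and takes 1/8.
Ebele is living and takes 1/4.
Lanre is living and takes 1/4.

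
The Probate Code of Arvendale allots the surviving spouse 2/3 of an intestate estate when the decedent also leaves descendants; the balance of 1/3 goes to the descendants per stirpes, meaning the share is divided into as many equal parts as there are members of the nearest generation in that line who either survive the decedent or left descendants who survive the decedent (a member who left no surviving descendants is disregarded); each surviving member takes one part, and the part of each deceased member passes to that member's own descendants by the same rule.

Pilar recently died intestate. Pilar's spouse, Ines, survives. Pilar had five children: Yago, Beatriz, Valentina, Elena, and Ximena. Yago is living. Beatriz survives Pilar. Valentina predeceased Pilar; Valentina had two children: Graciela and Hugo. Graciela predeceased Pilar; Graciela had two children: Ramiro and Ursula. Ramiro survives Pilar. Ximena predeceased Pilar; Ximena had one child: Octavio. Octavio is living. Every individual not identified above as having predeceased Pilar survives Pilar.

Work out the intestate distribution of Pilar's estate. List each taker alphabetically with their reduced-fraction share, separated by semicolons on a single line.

Beatriz 1/15; Elena 1/15; Hugo 1/30; Ines 2/3; Octavio 1/15; Ramiro 1/60; Ursula 1/60; Yago 1/15

Ines, as surviving spouse, takes 2/3.
The remaining 1/3 passes to Pilar's descendants per stirpes.
The 1/3 is divided into 5 equal shares of 1/15 among Yago, Beatriz, Valentina, Elena, Ximena.
Yago is living and takes 1/15.
Beatriz is living and takes 1/15.
Valentina predeceased; the 1/15 allotted to Valentina's branch passes to Valentina's issue by representation.
The 1/15 is divided into 2 equal shares of 1/30 among Graciela, Hugo.
Graciela predeceased; the 1/30 allotted to Graciela's branch passes to Graciela's issue by representation.
The 1/30 is divided into 2 equal shares of 1/60 among Ramiro, Ursula.
Ramiro is living and takes 1/60.
Ursula is living and takes 1/60.
Hugo is living and takes 1/30.
Elena is living and takes 1/15.
Ximena predeceased; the 1/15 allotted to Ximena's branch passes to Ximena's issue by representation.
Octavio is the sole taker at this level and receives the full 1/15.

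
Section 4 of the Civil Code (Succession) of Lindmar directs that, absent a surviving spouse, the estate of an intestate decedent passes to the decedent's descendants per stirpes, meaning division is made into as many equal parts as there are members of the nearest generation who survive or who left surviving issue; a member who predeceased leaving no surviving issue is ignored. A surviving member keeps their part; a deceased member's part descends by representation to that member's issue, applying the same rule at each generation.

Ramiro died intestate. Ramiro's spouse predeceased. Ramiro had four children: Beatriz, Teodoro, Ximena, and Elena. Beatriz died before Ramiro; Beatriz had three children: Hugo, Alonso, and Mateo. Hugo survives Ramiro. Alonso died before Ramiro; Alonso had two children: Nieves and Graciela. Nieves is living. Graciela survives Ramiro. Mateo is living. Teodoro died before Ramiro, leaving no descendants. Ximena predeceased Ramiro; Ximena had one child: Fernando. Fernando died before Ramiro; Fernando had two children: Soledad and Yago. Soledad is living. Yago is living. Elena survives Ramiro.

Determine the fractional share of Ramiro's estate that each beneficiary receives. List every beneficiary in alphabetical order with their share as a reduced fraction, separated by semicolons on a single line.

There is no surviving spouse, so the entire estate passes to Ramiro's descendants per stirpes.
Teodoro left no surviving issue, so that branch lapses and is disregarded.
The estate is divided into 3 equal shares of 1/3 among Beatriz, Ximena, Elena.
Beatriz predeceased; the 1/3 allotted to Beatriz's branch passes to Beatriz's issue by representation.
The 1/3 is divided into 3 equal shares of 1/9 among Hugo, Alonso, Mateo.
Hugo is living and takes 1/9.
Alonso predeceased; the 1/9 allotted to Alonso's branch passes to Alonso's issue by representation.
The 1/9 is divided into 2 equal shares of 1/18 among Nieves, Graciela.
Nieves is living and takes 1/18.
Graciela is living and takes 1/18.
Mateo is living and takes 1/9.
Ximena predeceased; the 1/3 allotted to Ximena's branch passes to Ximena's issue by representation.
Fernando's line is the sole branch at this level, so the full 1/3 passes to Fernando's issue by representation.
The 1/3 is divided into 2 equal shares of 1/6 among Soledad, Yago.
Soledad is living and takes 1/6.
Yago is living and takes 1/6.
Elena is living and takes 1/3.

Elena 1/3; Graciela 1/18; Hugo 1/9; Mateo 1/9; Nieves 1/18; Soledad 1/6; Yago 1/6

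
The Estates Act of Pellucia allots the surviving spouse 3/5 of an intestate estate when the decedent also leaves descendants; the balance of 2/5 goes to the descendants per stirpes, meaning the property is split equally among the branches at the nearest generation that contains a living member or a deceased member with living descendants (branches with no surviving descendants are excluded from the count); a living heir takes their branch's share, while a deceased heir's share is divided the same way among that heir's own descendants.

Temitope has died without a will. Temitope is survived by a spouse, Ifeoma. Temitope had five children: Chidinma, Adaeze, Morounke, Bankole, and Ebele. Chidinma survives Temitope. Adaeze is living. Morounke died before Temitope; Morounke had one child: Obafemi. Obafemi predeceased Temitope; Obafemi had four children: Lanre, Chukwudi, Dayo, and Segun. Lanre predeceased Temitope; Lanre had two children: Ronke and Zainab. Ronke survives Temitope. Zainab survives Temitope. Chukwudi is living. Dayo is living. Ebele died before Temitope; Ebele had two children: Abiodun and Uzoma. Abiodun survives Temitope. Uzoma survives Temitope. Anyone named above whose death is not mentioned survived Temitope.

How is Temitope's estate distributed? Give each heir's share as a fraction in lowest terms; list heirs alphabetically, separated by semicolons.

Ifeoma, as surviving spouse, takes 3/5.
The remaining 2/5 passes to Temitope's descendants per stirpes.
The 2/5 is divided into 5 equal shares of 2/25 among Chidinma, Adaeze, Morounke, Bankole, Ebele.
Chidinma is living and takes 2/25.
Adaeze is living and takes 2/25.
Morounke predeceased; the 2/25 allotted to Morounke's branch passes to Morounke's issue by representation.
Obafemi's line is the sole branch at this level, so the full 2/25 passes to Obafemi's issue by representation.
The 2/25 is divided into 4 equal shares of 1/50 among Lanre, Chukwudi, Dayo, Segun.
Lanre predeceased; the 1/50 allotted to Lanre's branch passes to Lanre's issue by representation.
The 1/50 is divided into 2 equal shares of 1/100 among Ronke, Zainab.
Ronke is living and takes 1/100.
Zainab is living and takes 1/100.
Chukwudi is living and takes 1/50.
Dayo is living and takes 1/50.
Segun is living and takes 1/50.
Bankole is living and takes 2/25.
Ebele predeceased; the 2/25 allotted to Ebele's branch passes to Ebele's issue by representation.
The 2/25 is divided into 2 equal shares of 1/25 among Abiodun, Uzoma.
Abiodun is living and takes 1/25.
Uzoma is living and takes 1/25.

Abiodun 1/25; Adaeze 2/25; Bankole 2/25; Chidinma 2/25; Chukwudi 1/50; Dayo 1/50; Ifeoma 3/5; Ronke 1/100; Segun 1/50; Uzoma 1/25; Zainab 1/100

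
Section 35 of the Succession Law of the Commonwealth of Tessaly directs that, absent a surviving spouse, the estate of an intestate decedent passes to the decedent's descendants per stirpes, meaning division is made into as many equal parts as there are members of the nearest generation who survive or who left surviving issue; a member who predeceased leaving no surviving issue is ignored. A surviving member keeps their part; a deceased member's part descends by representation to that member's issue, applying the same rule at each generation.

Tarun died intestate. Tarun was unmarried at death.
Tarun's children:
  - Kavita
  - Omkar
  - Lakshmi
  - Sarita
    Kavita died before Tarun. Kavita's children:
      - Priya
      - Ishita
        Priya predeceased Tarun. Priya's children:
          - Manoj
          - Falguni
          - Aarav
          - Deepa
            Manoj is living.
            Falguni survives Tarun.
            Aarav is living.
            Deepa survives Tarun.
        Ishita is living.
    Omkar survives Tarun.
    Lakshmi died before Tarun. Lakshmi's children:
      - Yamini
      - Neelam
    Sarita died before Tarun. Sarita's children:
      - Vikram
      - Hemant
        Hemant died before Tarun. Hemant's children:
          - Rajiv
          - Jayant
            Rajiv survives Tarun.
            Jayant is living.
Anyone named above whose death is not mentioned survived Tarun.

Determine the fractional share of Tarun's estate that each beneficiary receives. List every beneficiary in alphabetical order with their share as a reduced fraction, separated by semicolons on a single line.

There is no surviving spouse, so the entire estate passes to Tarun's descendants per stirpes.
The estate is divided into 4 equal shares of 1/4 among Kavita, Omkar, Lakshmi, Sarita.
Kavita predeceased; the 1/4 allotted to Kavita's branch passes to Kavita's issue by representation.
The 1/4 is divided into 2 equal shares of 1/8 among Priya, Ishita.
Priya predeceased; the 1/8 allotted to Priya's branch passes to Priya's issue by representation.
The 1/8 is divided into 4 equal shares of 1/32 among Manoj, Falguni, Aarav, Deepa.
Manoj is living and takes 1/32.
Falguni is living and takes 1/32.
Aarav is living and takes 1/32.
Deepa is living and takes 1/32.
Ishita is living and takes 1/8.
Omkar is living and takes 1/4.
Lakshmi predeceased; the 1/4 allotted to Lakshmi's branch passes to Lakshmi's issue by representation.
The 1/4 is divided into 2 equal shares of 1/8 among Yamini, Neelam.
Yamini is living and takes 1/8.
Neelam is living and takes 1/8.
Sarita predeceased; the 1/4 allotted to Sarita's branch passes to Sarita's issue by representation.
The 1/4 is divided into 2 equal shares of 1/8 among Vikram, Hemant.
Vikram is living and takes 1/8.
Hemant predeceased; the 1/8 allotted to Hemant's branch passes to Hemant's issue by representation.
The 1/8 is divided into 2 equal shares of 1/16 among Rajiv, Jayant.
Rajiv is living and takes 1/16.
Jayant is living and takes 1/16.

Aarav 1/32; Deepa 1/32; Falguni 1/32; Ishita 1/8; Jayant 1/16; Manoj 1/32; Neelam 1/8; Omkar 1/4; Rajiv 1/16; Vikram 1/8; Yamini 1/8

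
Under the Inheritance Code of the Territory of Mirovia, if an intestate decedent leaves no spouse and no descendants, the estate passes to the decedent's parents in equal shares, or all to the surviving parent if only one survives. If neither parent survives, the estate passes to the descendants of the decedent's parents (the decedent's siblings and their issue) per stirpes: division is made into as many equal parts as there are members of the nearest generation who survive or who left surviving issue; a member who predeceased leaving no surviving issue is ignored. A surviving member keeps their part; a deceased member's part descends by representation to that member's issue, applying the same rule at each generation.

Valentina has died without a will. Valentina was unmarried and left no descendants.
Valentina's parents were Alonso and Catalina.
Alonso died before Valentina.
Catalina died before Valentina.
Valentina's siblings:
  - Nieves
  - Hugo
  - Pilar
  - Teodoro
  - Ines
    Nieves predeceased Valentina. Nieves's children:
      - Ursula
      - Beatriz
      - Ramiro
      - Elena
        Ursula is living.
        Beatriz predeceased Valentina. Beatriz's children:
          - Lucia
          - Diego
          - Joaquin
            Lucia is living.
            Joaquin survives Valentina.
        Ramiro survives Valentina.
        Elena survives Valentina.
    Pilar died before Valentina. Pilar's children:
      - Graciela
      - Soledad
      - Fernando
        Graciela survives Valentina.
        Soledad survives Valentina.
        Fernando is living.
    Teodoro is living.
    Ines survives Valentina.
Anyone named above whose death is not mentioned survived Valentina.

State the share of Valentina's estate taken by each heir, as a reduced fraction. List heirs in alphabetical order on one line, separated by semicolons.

Neither parent survives and there are no descendants, so the estate passes to Valentina's siblings and their issue per stirpes.
The estate is divided into 5 equal shares of 1/5 among Nieves, Hugo, Pilar, Teodoro, Ines.
Nieves predeceased; the 1/5 allotted to Nieves's branch passes to Nieves's issue by representation.
The 1/5 is divided into 4 equal shares of 1/20 among Ursula, Beatriz, Ramiro, Elena.
Ursula is living and takes 1/20.
Beatriz predeceased; the 1/20 allotted to Beatriz's branch passes to Beatriz's issue by representation.
The 1/20 is divided into 3 equal shares of 1/60 among Lucia, Diego, Joaquin.
Lucia is living and takes 1/60.
Diego is living and takes 1/60.
Joaquin is living and takes 1/60.
Ramiro is living and takes 1/20.
Elena is living and takes 1/20.
Hugo is living and takes 1/5.
Pilar predeceased; the 1/5 allotted to Pilar's branch passes to Pilar's issue by representation.
The 1/5 is divided into 3 equal shares of 1/15 among Graciela, Soledad, Fernando.
Graciela is living and takes 1/15.
Soledad is living and takes 1/15.
Fernando is living and takes 1/15.
Teodoro is living and takes 1/5.
Ines is living and takes 1/5.

Diego 1/60; Elena 1/20; Fernando 1/15; Graciela 1/15; Hugo 1/5; Ines 1/5; Joaquin 1/60; Lucia 1/60; Ramiro 1/20; Soledad 1/15; Teodoro 1/5; Ursula 1/20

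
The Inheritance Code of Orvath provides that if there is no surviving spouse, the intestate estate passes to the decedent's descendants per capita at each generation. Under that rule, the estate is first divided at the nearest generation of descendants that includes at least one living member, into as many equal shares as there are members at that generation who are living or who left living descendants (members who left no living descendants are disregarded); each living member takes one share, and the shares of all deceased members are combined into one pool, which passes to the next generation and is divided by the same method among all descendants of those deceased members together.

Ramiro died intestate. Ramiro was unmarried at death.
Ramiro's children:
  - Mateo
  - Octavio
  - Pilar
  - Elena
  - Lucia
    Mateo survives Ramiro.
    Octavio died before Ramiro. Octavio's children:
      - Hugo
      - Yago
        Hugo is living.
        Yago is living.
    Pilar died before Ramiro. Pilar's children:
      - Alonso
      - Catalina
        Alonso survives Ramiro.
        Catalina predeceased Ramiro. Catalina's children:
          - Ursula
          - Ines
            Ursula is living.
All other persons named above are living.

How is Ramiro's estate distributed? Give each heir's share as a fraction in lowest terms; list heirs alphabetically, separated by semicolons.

There is no surviving spouse, so the entire estate passes to Ramiro's descendants per capita at each generation.
At generation 1 (Mateo, Octavio, Pilar, Elena, Lucia) there are 5 shares of (1)/5 = 1/5 each.
Living: Mateo, Elena, and Lucia — each takes 1/5.
Deceased: Octavio and Pilar. Their combined 2/5 is pooled and carried to generation 2.
At generation 2 (Hugo, Yago, Alonso, Catalina) there are 4 shares of (2/5)/4 = 1/10 each.
Living: Hugo, Yago, and Alonso — each takes 1/10.
Deceased: Catalina. That 1/10 share is carried to generation 3.
At generation 3 (Ursula, Ines) there are 2 shares of (1/10)/2 = 1/20 each.
Living: Ursula and Ines — each takes 1/20.

Alonso 1/10; Elena 1/5; Hugo 1/10; Ines 1/20; Lucia 1/5; Mateo 1/5; Ursula 1/20; Yago 1/10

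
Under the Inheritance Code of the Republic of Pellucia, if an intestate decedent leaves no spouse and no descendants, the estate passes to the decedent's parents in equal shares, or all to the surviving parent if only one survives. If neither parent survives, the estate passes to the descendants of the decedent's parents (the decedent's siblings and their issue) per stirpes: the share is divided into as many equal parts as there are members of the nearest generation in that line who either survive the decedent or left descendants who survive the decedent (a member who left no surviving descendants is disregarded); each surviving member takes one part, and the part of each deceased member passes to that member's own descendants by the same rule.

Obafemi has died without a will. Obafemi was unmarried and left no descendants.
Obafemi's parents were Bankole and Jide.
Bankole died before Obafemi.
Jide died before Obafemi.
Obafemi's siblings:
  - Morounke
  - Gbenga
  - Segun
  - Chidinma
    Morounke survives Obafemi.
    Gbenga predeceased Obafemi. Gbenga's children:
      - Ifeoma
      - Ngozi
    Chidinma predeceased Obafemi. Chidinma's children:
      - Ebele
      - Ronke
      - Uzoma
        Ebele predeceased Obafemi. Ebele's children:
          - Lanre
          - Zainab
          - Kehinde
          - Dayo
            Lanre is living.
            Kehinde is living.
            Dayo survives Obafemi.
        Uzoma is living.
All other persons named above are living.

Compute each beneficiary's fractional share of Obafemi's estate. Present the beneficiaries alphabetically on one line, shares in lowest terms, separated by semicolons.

Neither parent survives and there are no descendants, so the estate passes to Obafemi's siblings and their issue per stirpes.
The estate is divided into 4 equal shares of 1/4 among Morounke, Gbenga, Segun, Chidinma.
Morounke is living and takes 1/4.
Gbenga predeceased; the 1/4 allotted to Gbenga's branch passes to Gbenga's issue by representation.
The 1/4 is divided into 2 equal shares of 1/8 among Ifeoma, Ngozi.
Ifeoma is living and takes 1/8.
Ngozi is living and takes 1/8.
Segun is living and takes 1/4.
Chidinma predeceased; the 1/4 allotted to Chidinma's branch passes to Chidinma's issue by representation.
The 1/4 is divided into 3 equal shares of 1/12 among Ebele, Ronke, Uzoma.
Ebele predeceased; the 1/12 allotted to Ebele's branch passes to Ebele's issue by representation.
The 1/12 is divided into 4 equal shares of 1/48 among Lanre, Zainab, Kehinde, Dayo.
Lanre is living and takes 1/48.
Zainab is living and takes 1/48.
Kehinde is living and takes 1/48.
Dayo is living and takes 1/48.
Ronke is living and takes 1/12.
Uzoma is living and takes 1/12.

Dayo 1/48; Ifeoma 1/8; Kehinde 1/48; Lanre 1/48; Morounke 1/4; Ngozi 1/8; Ronke 1/12; Segun 1/4; Uzoma 1/12; Zainab 1/48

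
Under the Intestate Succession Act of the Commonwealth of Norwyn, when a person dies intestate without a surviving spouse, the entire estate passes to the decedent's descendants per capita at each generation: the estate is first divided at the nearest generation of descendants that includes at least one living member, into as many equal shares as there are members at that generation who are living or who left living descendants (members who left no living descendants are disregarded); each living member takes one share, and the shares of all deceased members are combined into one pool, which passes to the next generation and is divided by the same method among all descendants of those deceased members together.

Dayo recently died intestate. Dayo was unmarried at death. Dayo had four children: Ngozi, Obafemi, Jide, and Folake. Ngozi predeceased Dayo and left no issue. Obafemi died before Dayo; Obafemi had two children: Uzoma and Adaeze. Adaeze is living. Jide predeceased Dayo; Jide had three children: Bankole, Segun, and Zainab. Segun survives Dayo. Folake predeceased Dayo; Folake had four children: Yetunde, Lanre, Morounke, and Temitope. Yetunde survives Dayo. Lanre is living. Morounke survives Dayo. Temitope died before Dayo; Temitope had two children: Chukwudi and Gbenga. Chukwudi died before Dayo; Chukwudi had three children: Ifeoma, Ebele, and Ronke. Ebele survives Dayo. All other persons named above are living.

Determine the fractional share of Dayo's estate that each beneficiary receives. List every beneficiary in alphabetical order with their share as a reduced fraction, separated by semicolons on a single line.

Adaeze 1/9; Bankole 1/9; Ebele 1/54; Gbenga 1/18; Ifeoma 1/54; Lanre 1/9; Morounke 1/9; Ronke 1/54; Segun 1/9; Uzoma 1/9; Yetunde 1/9; Zainab 1/9

There is no surviving spouse, so the entire estate passes to Dayo's descendants per capita at each generation.
No one at generation 1 (Obafemi, Jide, Folake) is living; moving to the next generation.
At generation 2 (Uzoma, Adaeze, Bankole, Segun, Zainab, Yetunde, Lanre, Morounke, Temitope) there are 9 shares of (1)/9 = 1/9 each.
Living: Uzoma, Adaeze, Bankole, Segun, Zainab, Yetunde, Lanre, and Morounke — each takes 1/9.
Deceased: Temitope. That 1/9 share is carried to generation 3.
At generation 3 (Chukwudi, Gbenga) there are 2 shares of (1/9)/2 = 1/18 each.
Living: Gbenga — each takes 1/18.
Deceased: Chukwudi. That 1/18 share is carried to generation 4.
At generation 4 (Ifeoma, Ebele, Ronke) there are 3 shares of (1/18)/3 = 1/54 each.
Living: Ifeoma, Ebele, and Ronke — each takes 1/54.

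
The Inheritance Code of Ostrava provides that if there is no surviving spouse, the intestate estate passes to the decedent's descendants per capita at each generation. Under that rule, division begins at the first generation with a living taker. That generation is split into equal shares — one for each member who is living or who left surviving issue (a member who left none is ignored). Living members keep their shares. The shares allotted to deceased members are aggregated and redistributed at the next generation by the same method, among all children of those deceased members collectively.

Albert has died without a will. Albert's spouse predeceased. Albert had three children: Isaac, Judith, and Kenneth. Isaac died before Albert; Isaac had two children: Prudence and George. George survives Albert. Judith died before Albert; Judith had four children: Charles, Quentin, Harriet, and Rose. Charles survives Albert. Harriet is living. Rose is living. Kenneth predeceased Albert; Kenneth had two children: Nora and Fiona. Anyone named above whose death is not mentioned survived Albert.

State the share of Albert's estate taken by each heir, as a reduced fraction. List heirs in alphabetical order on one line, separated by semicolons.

Charles 1/8; Fiona 1/8; George 1/8; Harriet 1/8; Nora 1/8; Prudence 1/8; Quentin 1/8; Rose 1/8

There is no surviving spouse, so the entire estate passes to Albert's descendants per capita at each generation.
No one at generation 1 (Isaac, Judith, Kenneth) is living; moving to the next generation.
At generation 2 (Prudence, George, Charles, Quentin, Harriet, Rose, Nora, Fiona) there are 8 shares of (1)/8 = 1/8 each.
Living: Prudence, George, Charles, Quentin, Harriet, Rose, Nora, and Fiona — each takes 1/8.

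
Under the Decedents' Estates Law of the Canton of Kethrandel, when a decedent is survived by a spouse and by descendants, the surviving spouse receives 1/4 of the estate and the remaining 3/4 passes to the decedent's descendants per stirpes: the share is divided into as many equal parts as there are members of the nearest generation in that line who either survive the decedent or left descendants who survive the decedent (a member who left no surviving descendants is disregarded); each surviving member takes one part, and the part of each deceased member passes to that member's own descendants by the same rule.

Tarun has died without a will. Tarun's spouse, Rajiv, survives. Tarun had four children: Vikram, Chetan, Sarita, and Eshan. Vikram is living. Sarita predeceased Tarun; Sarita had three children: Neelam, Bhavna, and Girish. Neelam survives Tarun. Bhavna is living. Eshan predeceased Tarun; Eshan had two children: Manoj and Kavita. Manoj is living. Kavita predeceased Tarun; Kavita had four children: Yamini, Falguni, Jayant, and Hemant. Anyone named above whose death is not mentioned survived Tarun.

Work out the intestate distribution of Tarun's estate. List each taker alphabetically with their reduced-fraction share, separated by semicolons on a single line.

Rajiv, as surviving spouse, takes 1/4.
The remaining 3/4 passes to Tarun's descendants per stirpes.
The 3/4 is divided into 4 equal shares of 3/16 among Vikram, Chetan, Sarita, Eshan.
Vikram is living and takes 3/16.
Chetan is living and takes 3/16.
Sarita predeceased; the 3/16 allotted to Sarita's branch passes to Sarita's issue by representation.
The 3/16 is divided into 3 equal shares of 1/16 among Neelam, Bhavna, Girish.
Neelam is living and takes 1/16.
Bhavna is living and takes 1/16.
Girish is living and takes 1/16.
Eshan predeceased; the 3/16 allotted to Eshan's branch passes to Eshan's issue by representation.
The 3/16 is divided into 2 equal shares of 3/32 among Manoj, Kavita.
Manoj is living and takes 3/32.
Kavita predeceased; the 3/32 allotted to Kavita's branch passes to Kavita's issue by representation.
The 3/32 is divided into 4 equal shares of 3/128 among Yamini, Falguni, Jayant, Hemant.
Yamini is living and takes 3/128.
Falguni is living and takes 3/128.
Jayant is living and takes 3/128.
Hemant is living and takes 3/128.

Bhavna 1/16; Chetan 3/16; Falguni 3/128; Girish 1/16; Hemant 3/128; Jayant 3/128; Manoj 3/32; Neelam 1/16; Rajiv 1/4; Vikram 3/16; Yamini 3/128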